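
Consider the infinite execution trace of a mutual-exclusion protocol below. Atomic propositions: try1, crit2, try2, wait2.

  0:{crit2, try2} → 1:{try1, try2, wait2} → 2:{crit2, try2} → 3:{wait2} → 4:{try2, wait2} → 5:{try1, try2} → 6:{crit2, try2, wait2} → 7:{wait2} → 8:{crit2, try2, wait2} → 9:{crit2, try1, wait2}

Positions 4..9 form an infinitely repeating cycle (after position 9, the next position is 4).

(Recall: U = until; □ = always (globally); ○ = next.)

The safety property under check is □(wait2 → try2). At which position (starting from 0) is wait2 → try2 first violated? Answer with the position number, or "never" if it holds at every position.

Check wait2 → try2 at each position in order: 0 ✓, 1 ✓, 2 ✓.
At position 3 the labels are {wait2}, so wait2 → try2 is false there. This is the first violation.

3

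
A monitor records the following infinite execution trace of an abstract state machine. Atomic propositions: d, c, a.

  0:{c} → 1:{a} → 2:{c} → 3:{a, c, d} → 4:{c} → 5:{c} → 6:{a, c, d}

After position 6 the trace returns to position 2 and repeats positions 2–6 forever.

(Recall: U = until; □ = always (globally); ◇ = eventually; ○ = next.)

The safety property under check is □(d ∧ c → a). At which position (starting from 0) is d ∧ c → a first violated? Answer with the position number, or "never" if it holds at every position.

d ∧ c → a holds at every position 0..6, and those are all the positions the trace ever visits, so the invariant □(d ∧ c → a) is never violated.

never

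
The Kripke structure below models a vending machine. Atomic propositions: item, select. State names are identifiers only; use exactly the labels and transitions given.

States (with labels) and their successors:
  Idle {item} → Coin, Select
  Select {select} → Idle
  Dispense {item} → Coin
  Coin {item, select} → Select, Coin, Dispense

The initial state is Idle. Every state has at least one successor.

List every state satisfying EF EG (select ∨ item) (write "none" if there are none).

States satisfying EG (select ∨ item): {Idle, Select, Dispense, Coin}.
States satisfying EF EG (select ∨ item): {Idle, Select, Dispense, Coin}.

{Idle, Select, Dispense, Coin}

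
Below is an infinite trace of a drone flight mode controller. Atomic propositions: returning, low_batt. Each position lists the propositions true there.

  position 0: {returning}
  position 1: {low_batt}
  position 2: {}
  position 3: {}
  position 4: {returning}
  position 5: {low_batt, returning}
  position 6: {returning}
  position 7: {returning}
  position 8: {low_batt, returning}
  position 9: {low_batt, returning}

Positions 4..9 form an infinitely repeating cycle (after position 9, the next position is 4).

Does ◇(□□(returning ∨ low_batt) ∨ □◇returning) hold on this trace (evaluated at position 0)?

□□(returning ∨ low_batt) ∨ □◇returning holds at position 0, which is reachable from 0, so ◇(□□(returning ∨ low_batt) ∨ □◇returning) holds.

Yes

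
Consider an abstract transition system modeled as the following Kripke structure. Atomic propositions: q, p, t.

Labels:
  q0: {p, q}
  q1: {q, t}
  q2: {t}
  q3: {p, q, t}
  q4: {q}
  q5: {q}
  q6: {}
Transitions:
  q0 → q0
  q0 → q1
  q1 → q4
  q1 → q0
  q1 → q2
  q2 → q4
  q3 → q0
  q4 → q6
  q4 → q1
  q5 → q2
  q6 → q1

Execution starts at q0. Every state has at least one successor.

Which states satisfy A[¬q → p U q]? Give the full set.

States satisfying ¬q → p: {q0, q1, q3, q4, q5}.
States satisfying q: {q0, q1, q3, q4, q5}.
States satisfying A[¬q → p U q]: {q0, q1, q3, q4, q5}.

{q0, q1, q3, q4, q5}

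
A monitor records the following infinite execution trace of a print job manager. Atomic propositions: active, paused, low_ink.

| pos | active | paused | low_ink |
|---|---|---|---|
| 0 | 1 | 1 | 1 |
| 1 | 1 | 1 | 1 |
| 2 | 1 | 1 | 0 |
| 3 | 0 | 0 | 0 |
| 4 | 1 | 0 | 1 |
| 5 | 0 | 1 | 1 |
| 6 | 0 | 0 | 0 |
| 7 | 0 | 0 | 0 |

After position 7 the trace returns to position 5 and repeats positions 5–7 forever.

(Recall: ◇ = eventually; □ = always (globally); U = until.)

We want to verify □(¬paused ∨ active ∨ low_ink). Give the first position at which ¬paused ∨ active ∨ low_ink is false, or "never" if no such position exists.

never

¬paused ∨ active ∨ low_ink holds at every position 0..7, and those are all the positions the trace ever visits, so the invariant □(¬paused ∨ active ∨ low_ink) is never violated.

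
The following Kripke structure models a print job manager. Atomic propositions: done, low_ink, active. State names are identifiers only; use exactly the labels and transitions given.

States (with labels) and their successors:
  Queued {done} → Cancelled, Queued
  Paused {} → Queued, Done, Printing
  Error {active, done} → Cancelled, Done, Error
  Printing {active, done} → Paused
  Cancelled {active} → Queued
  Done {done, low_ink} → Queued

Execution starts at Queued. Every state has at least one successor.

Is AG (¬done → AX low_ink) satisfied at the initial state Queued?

States satisfying ¬done → AX low_ink: {Queued, Error, Printing, Done}.
States satisfying AG (¬done → AX low_ink): ∅.
Cancelled is reachable from Queued and violates ¬done → AX low_ink, so AG fails at Queued.
Queued ∉ Sat(AG (¬done → AX low_ink)).

Violated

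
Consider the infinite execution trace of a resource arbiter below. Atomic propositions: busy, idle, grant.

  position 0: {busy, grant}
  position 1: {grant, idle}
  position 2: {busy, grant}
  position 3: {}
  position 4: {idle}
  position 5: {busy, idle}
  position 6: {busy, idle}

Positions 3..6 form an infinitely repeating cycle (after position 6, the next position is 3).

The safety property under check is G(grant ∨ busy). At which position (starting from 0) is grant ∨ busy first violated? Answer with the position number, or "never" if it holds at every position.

Check grant ∨ busy at each position in order: 0 ✓, 1 ✓, 2 ✓.
At position 3 the labels are {}, so grant ∨ busy is false there. This is the first violation.

3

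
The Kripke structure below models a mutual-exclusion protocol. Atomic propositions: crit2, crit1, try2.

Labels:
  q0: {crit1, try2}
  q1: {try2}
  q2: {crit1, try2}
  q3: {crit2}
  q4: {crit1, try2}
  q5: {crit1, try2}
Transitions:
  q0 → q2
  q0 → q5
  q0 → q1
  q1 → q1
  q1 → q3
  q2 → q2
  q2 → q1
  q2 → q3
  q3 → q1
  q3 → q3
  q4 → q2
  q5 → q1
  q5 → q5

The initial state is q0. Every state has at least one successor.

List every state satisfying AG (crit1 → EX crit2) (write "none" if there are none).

{q1, q2, q3}

States satisfying crit1 → EX crit2: {q1, q2, q3}.
States satisfying AG (crit1 → EX crit2): {q1, q2, q3}.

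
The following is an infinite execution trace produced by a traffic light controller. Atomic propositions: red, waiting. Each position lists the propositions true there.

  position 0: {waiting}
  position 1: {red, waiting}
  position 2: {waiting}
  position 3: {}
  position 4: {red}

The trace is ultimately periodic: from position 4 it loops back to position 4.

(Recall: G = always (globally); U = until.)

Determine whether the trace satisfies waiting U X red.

Satisfied

Walking from position 0: X red first holds at position 0, and waiting holds at every earlier position along the way, so waiting U X red holds.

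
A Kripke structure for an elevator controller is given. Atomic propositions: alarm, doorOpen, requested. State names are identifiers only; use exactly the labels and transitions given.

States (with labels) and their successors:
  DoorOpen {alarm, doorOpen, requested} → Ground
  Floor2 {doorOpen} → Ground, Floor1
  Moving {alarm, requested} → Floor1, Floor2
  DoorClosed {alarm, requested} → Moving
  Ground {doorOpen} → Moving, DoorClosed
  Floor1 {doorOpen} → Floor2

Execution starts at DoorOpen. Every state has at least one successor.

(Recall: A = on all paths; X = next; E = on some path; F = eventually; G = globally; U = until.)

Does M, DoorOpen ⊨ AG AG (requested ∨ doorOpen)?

States satisfying AG (requested ∨ doorOpen): {DoorOpen, Floor2, Moving, DoorClosed, Ground, Floor1}.
States satisfying AG AG (requested ∨ doorOpen): {DoorOpen, Floor2, Moving, DoorClosed, Ground, Floor1}.
Every state reachable from DoorOpen satisfies AG (requested ∨ doorOpen).
DoorOpen ∈ Sat(AG AG (requested ∨ doorOpen)).

Holds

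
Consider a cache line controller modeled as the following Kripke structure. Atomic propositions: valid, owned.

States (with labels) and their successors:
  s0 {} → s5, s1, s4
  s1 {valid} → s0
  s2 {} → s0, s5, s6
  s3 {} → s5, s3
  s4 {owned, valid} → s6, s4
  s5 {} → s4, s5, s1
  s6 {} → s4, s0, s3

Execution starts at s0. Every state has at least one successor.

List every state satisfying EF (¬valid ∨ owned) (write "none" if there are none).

{s0, s1, s2, s3, s4, s5, s6}

States satisfying ¬valid ∨ owned: {s0, s2, s3, s4, s5, s6}.
States satisfying EF (¬valid ∨ owned): {s0, s1, s2, s3, s4, s5, s6}.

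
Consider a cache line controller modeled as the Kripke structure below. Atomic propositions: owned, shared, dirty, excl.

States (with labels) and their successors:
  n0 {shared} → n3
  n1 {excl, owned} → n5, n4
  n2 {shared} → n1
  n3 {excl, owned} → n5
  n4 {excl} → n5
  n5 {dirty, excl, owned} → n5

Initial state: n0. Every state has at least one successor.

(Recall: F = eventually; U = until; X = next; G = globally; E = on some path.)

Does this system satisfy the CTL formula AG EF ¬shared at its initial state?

States satisfying EF ¬shared: {n0, n1, n2, n3, n4, n5}.
States satisfying AG EF ¬shared: {n0, n1, n2, n3, n4, n5}.
Every state reachable from n0 satisfies EF ¬shared.
n0 ∈ Sat(AG EF ¬shared).

Holds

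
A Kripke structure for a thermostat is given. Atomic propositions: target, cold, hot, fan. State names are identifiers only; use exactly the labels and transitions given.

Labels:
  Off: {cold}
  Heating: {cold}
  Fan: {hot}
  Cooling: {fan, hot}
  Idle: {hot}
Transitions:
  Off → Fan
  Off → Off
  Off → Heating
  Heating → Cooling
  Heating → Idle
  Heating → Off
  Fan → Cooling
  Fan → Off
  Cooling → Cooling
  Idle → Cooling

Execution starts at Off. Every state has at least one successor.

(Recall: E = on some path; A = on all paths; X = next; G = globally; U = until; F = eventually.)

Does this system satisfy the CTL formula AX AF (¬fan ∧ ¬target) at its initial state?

States satisfying AF (¬fan ∧ ¬target): {Off, Heating, Fan, Idle}.
States satisfying AX AF (¬fan ∧ ¬target): {Off}.
Off ∈ Sat(AX AF (¬fan ∧ ¬target)).

Holds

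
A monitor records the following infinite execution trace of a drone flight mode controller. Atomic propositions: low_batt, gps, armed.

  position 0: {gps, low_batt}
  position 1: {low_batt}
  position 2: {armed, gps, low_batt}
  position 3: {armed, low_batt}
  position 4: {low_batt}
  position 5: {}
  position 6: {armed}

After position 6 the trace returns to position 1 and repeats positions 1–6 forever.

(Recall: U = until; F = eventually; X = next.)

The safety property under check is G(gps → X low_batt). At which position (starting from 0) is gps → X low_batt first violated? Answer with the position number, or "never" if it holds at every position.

gps → X low_batt holds at every position 0..6, and those are all the positions the trace ever visits, so the invariant G(gps → X low_batt) is never violated.

never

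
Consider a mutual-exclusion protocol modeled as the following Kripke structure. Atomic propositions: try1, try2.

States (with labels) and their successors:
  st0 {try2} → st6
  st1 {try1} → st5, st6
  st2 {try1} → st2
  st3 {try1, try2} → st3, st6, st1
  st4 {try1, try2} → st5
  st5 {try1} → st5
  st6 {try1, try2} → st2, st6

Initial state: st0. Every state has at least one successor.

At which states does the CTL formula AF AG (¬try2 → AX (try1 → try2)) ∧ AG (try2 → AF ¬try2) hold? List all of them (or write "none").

none

States satisfying AG (¬try2 → AX (try1 → try2)): ∅.
States satisfying AF AG (¬try2 → AX (try1 → try2)): ∅.
States satisfying try2 → AF ¬try2: {st1, st2, st4, st5}.
States satisfying AG (try2 → AF ¬try2): {st2, st4, st5}.
States satisfying AF AG (¬try2 → AX (try1 → try2)) ∧ AG (try2 → AF ¬try2): ∅.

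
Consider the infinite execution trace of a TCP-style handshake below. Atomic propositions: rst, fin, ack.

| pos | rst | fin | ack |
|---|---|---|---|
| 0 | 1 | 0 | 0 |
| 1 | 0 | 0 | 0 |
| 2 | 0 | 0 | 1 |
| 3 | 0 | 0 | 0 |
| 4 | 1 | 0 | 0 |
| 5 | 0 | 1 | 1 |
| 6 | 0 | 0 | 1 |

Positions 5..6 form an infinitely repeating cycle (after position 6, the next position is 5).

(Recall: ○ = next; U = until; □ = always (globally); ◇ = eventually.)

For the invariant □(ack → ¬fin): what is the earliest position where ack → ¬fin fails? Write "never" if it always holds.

Check ack → ¬fin at each position in order: 0 ✓, 1 ✓, 2 ✓, 3 ✓, 4 ✓.
At position 5 the labels are {ack, fin}, so ack → ¬fin is false there. This is the first violation.

5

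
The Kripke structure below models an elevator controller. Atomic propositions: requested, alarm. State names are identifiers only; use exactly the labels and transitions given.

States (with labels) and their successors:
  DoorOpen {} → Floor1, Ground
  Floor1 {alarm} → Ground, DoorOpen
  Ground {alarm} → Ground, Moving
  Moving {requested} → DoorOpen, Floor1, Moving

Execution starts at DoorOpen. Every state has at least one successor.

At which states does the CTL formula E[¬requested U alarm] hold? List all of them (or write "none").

States satisfying ¬requested: {DoorOpen, Floor1, Ground}.
States satisfying alarm: {Floor1, Ground}.
States satisfying E[¬requested U alarm]: {DoorOpen, Floor1, Ground}.

{DoorOpen, Floor1, Ground}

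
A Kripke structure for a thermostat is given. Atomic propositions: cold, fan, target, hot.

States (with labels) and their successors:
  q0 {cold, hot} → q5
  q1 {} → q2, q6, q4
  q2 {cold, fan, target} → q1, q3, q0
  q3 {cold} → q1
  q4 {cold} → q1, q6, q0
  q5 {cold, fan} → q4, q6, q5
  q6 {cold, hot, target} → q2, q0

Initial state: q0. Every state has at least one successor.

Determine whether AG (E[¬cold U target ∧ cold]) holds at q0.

Does not hold

States satisfying E[¬cold U target ∧ cold]: {q1, q2, q6}.
States satisfying AG (E[¬cold U target ∧ cold]): ∅.
q0 is reachable from q0 and violates E[¬cold U target ∧ cold], so AG fails at q0.
q0 ∉ Sat(AG (E[¬cold U target ∧ cold])).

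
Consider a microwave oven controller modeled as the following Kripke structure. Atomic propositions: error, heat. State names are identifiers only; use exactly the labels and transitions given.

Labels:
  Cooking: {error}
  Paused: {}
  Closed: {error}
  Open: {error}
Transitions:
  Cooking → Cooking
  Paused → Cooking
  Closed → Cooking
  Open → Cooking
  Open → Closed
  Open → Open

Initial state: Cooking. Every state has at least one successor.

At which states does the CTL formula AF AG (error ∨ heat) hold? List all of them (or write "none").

{Cooking, Paused, Closed, Open}

States satisfying AG (error ∨ heat): {Cooking, Closed, Open}.
States satisfying AF AG (error ∨ heat): {Cooking, Paused, Closed, Open}.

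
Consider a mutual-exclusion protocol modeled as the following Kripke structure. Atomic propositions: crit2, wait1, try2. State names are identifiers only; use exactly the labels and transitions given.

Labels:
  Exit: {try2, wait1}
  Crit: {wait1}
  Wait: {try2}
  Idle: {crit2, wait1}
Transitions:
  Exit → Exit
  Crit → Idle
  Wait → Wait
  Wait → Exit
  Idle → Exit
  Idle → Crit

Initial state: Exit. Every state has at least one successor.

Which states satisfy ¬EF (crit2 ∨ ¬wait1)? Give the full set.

{Exit}

States satisfying crit2 ∨ ¬wait1: {Wait, Idle}.
States satisfying EF (crit2 ∨ ¬wait1): {Crit, Wait, Idle}.
States satisfying ¬EF (crit2 ∨ ¬wait1): {Exit}.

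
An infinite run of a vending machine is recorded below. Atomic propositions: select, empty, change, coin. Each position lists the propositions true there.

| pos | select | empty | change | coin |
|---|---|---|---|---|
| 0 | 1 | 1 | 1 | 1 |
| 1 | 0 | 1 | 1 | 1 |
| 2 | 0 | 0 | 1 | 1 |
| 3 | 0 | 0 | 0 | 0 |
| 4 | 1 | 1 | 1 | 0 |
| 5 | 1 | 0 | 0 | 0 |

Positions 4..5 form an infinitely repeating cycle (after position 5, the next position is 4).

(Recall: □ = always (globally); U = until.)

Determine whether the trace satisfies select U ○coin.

Satisfied

Walking from position 0: ○coin first holds at position 0, and select holds at every earlier position along the way, so select U ○coin holds.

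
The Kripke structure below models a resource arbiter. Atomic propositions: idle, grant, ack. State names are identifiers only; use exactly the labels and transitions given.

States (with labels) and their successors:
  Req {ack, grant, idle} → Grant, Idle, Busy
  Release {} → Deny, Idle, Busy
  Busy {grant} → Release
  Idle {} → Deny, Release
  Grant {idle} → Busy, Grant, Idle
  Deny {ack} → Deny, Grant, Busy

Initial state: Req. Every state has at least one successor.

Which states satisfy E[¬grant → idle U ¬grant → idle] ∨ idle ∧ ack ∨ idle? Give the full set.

States satisfying ¬grant → idle: {Req, Busy, Grant}.
States satisfying E[¬grant → idle U ¬grant → idle]: {Req, Busy, Grant}.
States satisfying idle ∧ ack: {Req}.
States satisfying idle ∧ ack ∨ idle: {Req, Grant}.
States satisfying E[¬grant → idle U ¬grant → idle] ∨ idle ∧ ack ∨ idle: {Req, Busy, Grant}.

{Req, Busy, Grant}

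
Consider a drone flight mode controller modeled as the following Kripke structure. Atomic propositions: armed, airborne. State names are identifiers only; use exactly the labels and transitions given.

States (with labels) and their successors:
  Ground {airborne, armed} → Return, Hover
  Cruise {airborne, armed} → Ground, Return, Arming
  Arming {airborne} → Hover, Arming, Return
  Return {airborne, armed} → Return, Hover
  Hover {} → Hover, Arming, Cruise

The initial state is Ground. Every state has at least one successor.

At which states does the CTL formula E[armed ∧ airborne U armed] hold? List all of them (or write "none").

States satisfying armed ∧ airborne: {Ground, Cruise, Return}.
States satisfying armed: {Ground, Cruise, Return}.
States satisfying E[armed ∧ airborne U armed]: {Ground, Cruise, Return}.

{Ground, Cruise, Return}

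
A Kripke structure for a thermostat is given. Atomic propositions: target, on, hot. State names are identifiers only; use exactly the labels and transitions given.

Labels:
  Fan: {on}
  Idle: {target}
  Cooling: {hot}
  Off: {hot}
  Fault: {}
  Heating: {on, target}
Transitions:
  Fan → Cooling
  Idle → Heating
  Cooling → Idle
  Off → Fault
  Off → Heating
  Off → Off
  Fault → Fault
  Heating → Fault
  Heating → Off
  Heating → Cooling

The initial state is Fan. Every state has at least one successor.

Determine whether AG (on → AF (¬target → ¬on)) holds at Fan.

Holds

States satisfying on → AF (¬target → ¬on): {Fan, Idle, Cooling, Off, Fault, Heating}.
States satisfying AG (on → AF (¬target → ¬on)): {Fan, Idle, Cooling, Off, Fault, Heating}.
Every state reachable from Fan satisfies on → AF (¬target → ¬on).
Fan ∈ Sat(AG (on → AF (¬target → ¬on))).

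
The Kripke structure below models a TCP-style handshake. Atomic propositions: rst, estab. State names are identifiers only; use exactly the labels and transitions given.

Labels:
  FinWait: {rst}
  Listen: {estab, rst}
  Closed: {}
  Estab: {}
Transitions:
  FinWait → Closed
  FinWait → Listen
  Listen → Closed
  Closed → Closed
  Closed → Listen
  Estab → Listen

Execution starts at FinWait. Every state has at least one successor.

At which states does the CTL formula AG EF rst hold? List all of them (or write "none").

{FinWait, Listen, Closed, Estab}

States satisfying EF rst: {FinWait, Listen, Closed, Estab}.
States satisfying AG EF rst: {FinWait, Listen, Closed, Estab}.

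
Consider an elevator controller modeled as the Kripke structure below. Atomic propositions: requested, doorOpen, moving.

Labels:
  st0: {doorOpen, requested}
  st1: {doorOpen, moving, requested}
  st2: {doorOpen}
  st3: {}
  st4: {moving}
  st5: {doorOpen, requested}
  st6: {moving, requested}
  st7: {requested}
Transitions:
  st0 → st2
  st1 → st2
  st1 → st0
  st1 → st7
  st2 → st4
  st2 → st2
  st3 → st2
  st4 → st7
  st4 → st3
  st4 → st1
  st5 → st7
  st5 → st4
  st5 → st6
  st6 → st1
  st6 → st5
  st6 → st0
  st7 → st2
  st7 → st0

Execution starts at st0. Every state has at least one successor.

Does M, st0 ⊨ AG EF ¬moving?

Yes

States satisfying EF ¬moving: {st0, st1, st2, st3, st4, st5, st6, st7}.
States satisfying AG EF ¬moving: {st0, st1, st2, st3, st4, st5, st6, st7}.
Every state reachable from st0 satisfies EF ¬moving.
st0 ∈ Sat(AG EF ¬moving).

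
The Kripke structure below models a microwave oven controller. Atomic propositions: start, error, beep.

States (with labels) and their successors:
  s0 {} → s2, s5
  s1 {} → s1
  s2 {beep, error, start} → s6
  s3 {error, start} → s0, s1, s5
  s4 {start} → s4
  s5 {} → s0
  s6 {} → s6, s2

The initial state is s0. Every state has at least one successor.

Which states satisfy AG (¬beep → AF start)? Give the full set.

{s4}

States satisfying ¬beep → AF start: {s2, s3, s4}.
States satisfying AG (¬beep → AF start): {s4}.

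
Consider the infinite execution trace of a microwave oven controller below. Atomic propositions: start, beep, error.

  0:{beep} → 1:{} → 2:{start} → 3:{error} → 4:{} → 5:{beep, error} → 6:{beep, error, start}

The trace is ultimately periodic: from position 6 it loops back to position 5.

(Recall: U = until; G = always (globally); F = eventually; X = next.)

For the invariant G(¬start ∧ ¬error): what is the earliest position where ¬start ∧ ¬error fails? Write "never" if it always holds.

Check ¬start ∧ ¬error at each position in order: 0 ✓, 1 ✓.
At position 2 the labels are {start}, so ¬start ∧ ¬error is false there. This is the first violation.

2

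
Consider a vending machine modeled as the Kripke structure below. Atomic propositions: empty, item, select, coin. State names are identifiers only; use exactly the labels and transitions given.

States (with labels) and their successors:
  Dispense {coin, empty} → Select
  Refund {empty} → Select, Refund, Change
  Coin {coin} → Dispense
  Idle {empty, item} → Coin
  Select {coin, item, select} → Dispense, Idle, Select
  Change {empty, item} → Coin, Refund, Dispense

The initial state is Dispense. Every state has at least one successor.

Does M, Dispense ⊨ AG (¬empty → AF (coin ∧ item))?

Yes

States satisfying ¬empty → AF (coin ∧ item): {Dispense, Refund, Coin, Idle, Select, Change}.
States satisfying AG (¬empty → AF (coin ∧ item)): {Dispense, Refund, Coin, Idle, Select, Change}.
Every state reachable from Dispense satisfies ¬empty → AF (coin ∧ item).
Dispense ∈ Sat(AG (¬empty → AF (coin ∧ item))).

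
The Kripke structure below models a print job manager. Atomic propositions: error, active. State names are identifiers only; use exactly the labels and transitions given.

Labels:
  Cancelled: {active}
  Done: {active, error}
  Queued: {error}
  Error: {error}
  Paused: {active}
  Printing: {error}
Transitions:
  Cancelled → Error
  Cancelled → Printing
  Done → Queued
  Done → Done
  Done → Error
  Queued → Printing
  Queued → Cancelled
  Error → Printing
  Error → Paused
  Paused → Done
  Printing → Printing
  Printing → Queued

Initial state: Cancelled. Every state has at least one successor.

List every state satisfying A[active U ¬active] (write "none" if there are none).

{Cancelled, Queued, Error, Printing}

States satisfying active: {Cancelled, Done, Paused}.
States satisfying ¬active: {Queued, Error, Printing}.
States satisfying A[active U ¬active]: {Cancelled, Queued, Error, Printing}.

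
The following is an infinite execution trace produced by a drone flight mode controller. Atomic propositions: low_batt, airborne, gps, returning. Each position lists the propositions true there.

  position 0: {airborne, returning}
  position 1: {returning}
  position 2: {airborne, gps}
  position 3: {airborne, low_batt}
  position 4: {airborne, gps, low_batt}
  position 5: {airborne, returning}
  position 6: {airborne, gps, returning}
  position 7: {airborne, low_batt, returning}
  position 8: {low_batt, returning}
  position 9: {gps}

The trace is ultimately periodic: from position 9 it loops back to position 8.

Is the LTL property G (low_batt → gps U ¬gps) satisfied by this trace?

Yes

low_batt → gps U ¬gps holds at every position 0..9, and those are all positions ever visited, so G (low_batt → gps U ¬gps) holds.
Positions where low_batt holds: 3, 4, 7, 8.
Check gps U ¬gps at each: 3→ok, 4→ok, 7→ok, 8→ok.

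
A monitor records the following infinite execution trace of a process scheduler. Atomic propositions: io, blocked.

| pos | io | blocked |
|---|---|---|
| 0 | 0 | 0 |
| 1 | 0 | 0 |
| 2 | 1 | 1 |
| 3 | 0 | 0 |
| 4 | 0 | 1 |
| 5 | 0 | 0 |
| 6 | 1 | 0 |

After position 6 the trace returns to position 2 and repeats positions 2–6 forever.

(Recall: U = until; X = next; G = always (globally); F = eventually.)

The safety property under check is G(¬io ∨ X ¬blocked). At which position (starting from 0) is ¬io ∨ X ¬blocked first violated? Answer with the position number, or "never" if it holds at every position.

6

Check ¬io ∨ X ¬blocked at each position in order: 0 ✓, 1 ✓, 2 ✓, 3 ✓, 4 ✓, 5 ✓.
At position 6 the labels are {io} and the next position 2 has {blocked, io}, so ¬io ∨ X ¬blocked is false there. This is the first violation.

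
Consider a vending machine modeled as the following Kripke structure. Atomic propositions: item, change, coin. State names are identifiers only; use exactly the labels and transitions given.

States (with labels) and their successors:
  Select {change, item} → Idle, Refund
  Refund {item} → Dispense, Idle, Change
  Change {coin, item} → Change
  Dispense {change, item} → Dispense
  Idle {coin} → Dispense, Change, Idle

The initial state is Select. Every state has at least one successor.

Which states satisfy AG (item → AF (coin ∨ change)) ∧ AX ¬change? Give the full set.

{Select, Change}

States satisfying item → AF (coin ∨ change): {Select, Refund, Change, Dispense, Idle}.
States satisfying AG (item → AF (coin ∨ change)): {Select, Refund, Change, Dispense, Idle}.
States satisfying ¬change: {Refund, Change, Idle}.
States satisfying AX ¬change: {Select, Change}.
States satisfying AG (item → AF (coin ∨ change)) ∧ AX ¬change: {Select, Change}.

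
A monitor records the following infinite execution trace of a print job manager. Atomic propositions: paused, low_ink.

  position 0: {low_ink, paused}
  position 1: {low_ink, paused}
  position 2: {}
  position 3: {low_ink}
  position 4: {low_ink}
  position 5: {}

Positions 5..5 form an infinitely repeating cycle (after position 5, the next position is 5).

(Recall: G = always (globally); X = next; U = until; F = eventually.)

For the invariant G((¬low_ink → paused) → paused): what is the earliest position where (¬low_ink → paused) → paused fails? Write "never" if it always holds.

Check (¬low_ink → paused) → paused at each position in order: 0 ✓, 1 ✓, 2 ✓.
At position 3 the labels are {low_ink}, so (¬low_ink → paused) → paused is false there. This is the first violation.

3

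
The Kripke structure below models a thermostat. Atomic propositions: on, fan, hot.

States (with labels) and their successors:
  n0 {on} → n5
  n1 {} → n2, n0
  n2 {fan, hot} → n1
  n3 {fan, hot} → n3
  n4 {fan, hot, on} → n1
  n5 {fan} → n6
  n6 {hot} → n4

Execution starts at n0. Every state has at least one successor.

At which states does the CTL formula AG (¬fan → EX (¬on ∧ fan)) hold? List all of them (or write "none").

{n3}

States satisfying ¬fan → EX (¬on ∧ fan): {n0, n1, n2, n3, n4, n5}.
States satisfying AG (¬fan → EX (¬on ∧ fan)): {n3}.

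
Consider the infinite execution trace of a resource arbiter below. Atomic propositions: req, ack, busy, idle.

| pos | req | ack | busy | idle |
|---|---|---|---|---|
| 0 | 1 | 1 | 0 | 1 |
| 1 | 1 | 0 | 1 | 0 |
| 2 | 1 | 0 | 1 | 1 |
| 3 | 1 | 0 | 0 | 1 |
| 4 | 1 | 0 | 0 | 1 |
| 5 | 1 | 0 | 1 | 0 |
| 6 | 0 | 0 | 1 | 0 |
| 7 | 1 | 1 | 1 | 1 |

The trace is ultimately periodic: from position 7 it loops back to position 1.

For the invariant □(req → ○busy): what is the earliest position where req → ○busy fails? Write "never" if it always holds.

Check req → ○busy at each position in order: 0 ✓, 1 ✓.
At position 2 the labels are {busy, idle, req} and the next position 3 has {idle, req}, so req → ○busy is false there. This is the first violation.

2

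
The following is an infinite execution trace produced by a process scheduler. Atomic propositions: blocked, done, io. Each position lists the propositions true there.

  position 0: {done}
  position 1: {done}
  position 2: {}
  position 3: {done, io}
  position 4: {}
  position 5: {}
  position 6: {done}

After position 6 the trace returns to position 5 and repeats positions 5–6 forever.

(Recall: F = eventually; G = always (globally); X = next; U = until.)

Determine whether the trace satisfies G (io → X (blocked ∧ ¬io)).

Violated

io → X (blocked ∧ ¬io) must hold at every position from 0 onward. It fails at position 3, so G (io → X (blocked ∧ ¬io)) is false.
Positions where io holds: 3.
Check X (blocked ∧ ¬io) at each: 3→fails.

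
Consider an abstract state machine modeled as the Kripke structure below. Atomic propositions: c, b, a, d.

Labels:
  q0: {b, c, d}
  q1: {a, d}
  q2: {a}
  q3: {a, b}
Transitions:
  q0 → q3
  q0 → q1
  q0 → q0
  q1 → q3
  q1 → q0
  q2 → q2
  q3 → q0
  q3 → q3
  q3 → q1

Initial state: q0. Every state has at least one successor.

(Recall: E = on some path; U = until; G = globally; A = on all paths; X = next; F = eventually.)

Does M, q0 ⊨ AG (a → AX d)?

States satisfying a → AX d: {q0}.
States satisfying AG (a → AX d): ∅.
q1 is reachable from q0 and violates a → AX d, so AG fails at q0.
q0 ∉ Sat(AG (a → AX d)).

Violated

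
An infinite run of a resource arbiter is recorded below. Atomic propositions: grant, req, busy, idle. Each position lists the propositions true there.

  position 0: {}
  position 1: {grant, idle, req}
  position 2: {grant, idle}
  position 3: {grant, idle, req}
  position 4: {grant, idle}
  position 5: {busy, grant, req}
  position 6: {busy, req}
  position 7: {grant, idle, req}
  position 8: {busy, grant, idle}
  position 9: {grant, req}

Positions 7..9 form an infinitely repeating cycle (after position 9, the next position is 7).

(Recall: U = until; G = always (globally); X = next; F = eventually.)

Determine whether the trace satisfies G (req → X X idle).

req → X X idle must hold at every position from 0 onward. It fails at position 3, so G (req → X X idle) is false.
Positions where req holds: 1, 3, 5, 6, 7, 9.
Check X X idle at each: 1→ok, 3→fails, 5→ok, 6→ok, 7→fails, 9→ok.

Does not hold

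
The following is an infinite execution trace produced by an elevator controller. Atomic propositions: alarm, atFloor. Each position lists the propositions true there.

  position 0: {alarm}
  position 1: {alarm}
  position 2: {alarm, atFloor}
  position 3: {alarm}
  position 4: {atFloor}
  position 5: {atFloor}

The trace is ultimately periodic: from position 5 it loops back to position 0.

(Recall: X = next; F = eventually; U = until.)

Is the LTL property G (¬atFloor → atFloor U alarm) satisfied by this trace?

¬atFloor → atFloor U alarm holds at every position 0..5, and those are all positions ever visited, so G (¬atFloor → atFloor U alarm) holds.
Positions where ¬atFloor holds: 0, 1, 3.
Check atFloor U alarm at each: 0→ok, 1→ok, 3→ok.

Yes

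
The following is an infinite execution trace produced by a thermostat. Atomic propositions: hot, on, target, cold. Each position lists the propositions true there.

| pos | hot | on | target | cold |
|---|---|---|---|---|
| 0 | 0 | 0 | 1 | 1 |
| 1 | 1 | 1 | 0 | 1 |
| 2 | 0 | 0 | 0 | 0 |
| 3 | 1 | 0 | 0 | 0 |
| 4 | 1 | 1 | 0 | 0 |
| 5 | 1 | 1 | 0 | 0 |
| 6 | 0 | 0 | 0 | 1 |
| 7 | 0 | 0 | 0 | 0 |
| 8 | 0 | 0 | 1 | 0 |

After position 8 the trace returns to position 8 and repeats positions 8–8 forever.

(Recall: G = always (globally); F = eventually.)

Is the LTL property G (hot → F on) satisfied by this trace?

hot → F on holds at every position 0..8, and those are all positions ever visited, so G (hot → F on) holds.
Positions where hot holds: 1, 3, 4, 5.
Check F on at each: 1→ok, 3→ok, 4→ok, 5→ok.

Satisfied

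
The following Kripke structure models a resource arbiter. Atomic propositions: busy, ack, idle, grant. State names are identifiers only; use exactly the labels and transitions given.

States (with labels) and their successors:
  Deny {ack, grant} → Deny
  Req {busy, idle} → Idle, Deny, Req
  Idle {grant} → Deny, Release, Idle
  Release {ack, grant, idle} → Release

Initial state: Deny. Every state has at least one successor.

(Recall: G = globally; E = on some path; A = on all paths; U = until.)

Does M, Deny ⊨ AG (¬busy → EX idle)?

Violated

States satisfying ¬busy → EX idle: {Req, Idle, Release}.
States satisfying AG (¬busy → EX idle): {Release}.
Deny is reachable from Deny and violates ¬busy → EX idle, so AG fails at Deny.
Deny ∉ Sat(AG (¬busy → EX idle)).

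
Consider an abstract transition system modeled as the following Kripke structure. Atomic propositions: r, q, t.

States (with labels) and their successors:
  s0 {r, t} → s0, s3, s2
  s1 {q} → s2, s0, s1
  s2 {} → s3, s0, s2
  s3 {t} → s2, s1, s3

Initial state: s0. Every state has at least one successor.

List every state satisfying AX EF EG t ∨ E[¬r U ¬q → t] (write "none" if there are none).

States satisfying EF EG t: {s0, s1, s2, s3}.
States satisfying AX EF EG t: {s0, s1, s2, s3}.
States satisfying ¬r: {s1, s2, s3}.
States satisfying ¬q → t: {s0, s1, s3}.
States satisfying E[¬r U ¬q → t]: {s0, s1, s2, s3}.
States satisfying AX EF EG t ∨ E[¬r U ¬q → t]: {s0, s1, s2, s3}.

{s0, s1, s2, s3}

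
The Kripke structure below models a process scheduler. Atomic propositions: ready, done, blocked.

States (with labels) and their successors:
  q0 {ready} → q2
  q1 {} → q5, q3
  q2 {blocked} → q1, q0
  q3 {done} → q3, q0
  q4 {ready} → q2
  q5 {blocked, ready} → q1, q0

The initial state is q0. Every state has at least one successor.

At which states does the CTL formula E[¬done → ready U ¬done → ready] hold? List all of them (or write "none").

{q0, q3, q4, q5}

States satisfying ¬done → ready: {q0, q3, q4, q5}.
States satisfying E[¬done → ready U ¬done → ready]: {q0, q3, q4, q5}.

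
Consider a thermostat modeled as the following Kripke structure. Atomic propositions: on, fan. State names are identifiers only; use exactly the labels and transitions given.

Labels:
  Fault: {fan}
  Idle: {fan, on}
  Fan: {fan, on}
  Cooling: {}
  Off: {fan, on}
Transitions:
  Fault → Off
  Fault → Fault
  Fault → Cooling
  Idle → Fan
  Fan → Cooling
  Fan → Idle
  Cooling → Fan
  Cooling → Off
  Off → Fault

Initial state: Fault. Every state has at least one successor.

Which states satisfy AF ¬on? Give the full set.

States satisfying ¬on: {Fault, Cooling}.
States satisfying AF ¬on: {Fault, Cooling, Off}.

{Fault, Cooling, Off}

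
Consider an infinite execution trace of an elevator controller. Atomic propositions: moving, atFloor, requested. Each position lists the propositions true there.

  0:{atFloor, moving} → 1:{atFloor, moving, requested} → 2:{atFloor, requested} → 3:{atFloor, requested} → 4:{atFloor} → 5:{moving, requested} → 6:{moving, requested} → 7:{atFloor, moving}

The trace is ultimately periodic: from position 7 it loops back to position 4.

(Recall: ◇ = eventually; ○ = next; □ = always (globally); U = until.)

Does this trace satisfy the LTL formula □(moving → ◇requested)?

Satisfied

moving → ◇requested holds at every position 0..7, and those are all positions ever visited, so □(moving → ◇requested) holds.
Positions where moving holds: 0, 1, 5, 6, 7.
Check ◇requested at each: 0→ok, 1→ok, 5→ok, 6→ok, 7→ok.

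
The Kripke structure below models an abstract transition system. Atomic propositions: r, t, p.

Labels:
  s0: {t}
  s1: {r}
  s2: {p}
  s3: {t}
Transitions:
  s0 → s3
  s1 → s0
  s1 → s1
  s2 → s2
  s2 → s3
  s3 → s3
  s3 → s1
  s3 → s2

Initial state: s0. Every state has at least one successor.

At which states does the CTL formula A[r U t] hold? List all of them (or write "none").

States satisfying r: {s1}.
States satisfying t: {s0, s3}.
States satisfying A[r U t]: {s0, s3}.

{s0, s3}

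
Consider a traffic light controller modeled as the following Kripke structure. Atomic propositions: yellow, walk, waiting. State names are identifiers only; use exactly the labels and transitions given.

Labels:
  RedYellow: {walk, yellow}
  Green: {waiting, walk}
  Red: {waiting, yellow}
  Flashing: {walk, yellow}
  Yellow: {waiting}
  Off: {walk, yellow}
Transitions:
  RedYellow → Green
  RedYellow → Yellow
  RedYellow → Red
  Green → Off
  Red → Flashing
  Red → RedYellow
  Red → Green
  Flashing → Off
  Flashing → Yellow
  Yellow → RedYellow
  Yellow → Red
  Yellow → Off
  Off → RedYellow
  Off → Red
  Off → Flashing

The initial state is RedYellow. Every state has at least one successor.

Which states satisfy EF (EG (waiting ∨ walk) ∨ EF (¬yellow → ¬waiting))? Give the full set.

States satisfying EG (waiting ∨ walk) ∨ EF (¬yellow → ¬waiting): {RedYellow, Green, Red, Flashing, Yellow, Off}.
States satisfying EF (EG (waiting ∨ walk) ∨ EF (¬yellow → ¬waiting)): {RedYellow, Green, Red, Flashing, Yellow, Off}.

{RedYellow, Green, Red, Flashing, Yellow, Off}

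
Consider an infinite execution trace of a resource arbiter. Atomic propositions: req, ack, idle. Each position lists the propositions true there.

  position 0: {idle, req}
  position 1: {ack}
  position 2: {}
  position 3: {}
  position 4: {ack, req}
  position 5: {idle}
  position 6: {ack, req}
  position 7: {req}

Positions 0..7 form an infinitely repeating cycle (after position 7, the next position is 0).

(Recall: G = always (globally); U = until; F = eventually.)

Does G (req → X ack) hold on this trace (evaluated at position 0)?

req → X ack must hold at every position from 0 onward. It fails at position 4, so G (req → X ack) is false.
Positions where req holds: 0, 4, 6, 7.
Check X ack at each: 0→ok, 4→fails, 6→fails, 7→fails.

No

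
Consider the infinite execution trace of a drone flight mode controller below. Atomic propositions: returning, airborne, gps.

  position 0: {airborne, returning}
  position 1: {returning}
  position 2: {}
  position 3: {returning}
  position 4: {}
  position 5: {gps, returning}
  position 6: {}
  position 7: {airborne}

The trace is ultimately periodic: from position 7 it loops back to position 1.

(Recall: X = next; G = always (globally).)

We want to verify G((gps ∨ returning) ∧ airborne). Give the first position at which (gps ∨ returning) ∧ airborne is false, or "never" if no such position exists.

1

Check (gps ∨ returning) ∧ airborne at each position in order: 0 ✓.
At position 1 the labels are {returning}, so (gps ∨ returning) ∧ airborne is false there. This is the first violation.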